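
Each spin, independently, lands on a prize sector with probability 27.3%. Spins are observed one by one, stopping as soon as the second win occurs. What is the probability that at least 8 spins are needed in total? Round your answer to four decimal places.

Needing more than 7 spins ⇔ fewer than 2 successes in the first 7. With X ~ Binomial(7, 0.273), P(Y > 7) = P(X ≤ 1).
  k=0: C(7,0)·0.273^0·0.727^7 = 0.107335
  k=1: C(7,1)·0.273^1·0.727^6 = 0.282142
P(X ≤ 1) = 0.389476

0.3895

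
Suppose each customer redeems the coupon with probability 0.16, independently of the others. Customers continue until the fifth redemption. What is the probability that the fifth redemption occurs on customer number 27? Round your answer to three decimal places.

0.034

Y = trial on which the fifth success occurs; negative binomial, r=5, p=0.16.
P(Y=27) = C(26,4) · p^5 · (1−p)^22
= 14950 · 0.00010486 · 0.021585 = 0.03384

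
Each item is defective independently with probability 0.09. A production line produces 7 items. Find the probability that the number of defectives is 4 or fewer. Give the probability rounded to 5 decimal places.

0.99989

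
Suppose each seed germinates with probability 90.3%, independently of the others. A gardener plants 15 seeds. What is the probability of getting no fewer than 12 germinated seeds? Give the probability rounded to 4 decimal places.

0.9494

X ~ Binomial(15, 0.903); P(X ≥ 12) = Σ C(15,k) p^k (1−p)^(15−k) over k:
  k=12: C(15,12)·0.903^12·0.097^3 = 0.122062
  k=13: C(15,13)·0.903^13·0.097^2 = 0.262225
  k=14: C(15,14)·0.903^14·0.097^1 = 0.348732
  k=15: C(15,15)·0.903^15·0.097^0 = 0.216429
Total = 0.949448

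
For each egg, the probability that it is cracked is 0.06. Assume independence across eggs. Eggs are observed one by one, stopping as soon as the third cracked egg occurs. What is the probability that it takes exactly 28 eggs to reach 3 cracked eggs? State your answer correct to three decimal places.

0.016

Y = trial on which the third success occurs; negative binomial, r=3, p=0.06.
P(Y=28) = C(27,2) · p^3 · (1−p)^25
= 351 · 0.000216 · 0.21291 = 0.01614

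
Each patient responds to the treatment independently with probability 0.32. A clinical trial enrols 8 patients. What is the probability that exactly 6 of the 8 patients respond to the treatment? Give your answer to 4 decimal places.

X ~ Binomial(n=8, p=0.32).
P(X=6) = C(8,6) · p^6 · (1−p)^2
= 28 · 0.0010737 · 0.4624 = 0.013902

0.0139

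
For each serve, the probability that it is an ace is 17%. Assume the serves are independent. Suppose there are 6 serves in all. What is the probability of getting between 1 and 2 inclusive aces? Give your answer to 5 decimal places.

0.60751

X ~ Binomial(6, 0.17); P(1 ≤ X ≤ 2) = Σ C(6,k) p^k (1−p)^(6−k) over k:
  k=1: C(6,1)·0.17^1·0.83^5 = 0.4017821
  k=2: C(6,2)·0.17^2·0.83^4 = 0.2057318
Total = 0.6075140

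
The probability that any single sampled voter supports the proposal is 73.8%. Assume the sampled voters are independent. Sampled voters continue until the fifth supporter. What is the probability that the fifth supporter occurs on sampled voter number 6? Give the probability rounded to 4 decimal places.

0.2868

Y = trial on which the fifth success occurs; negative binomial, r=5, p=0.738.
P(Y=6) = C(5,4) · p^5 · (1−p)^1
= 5 · 0.21892 · 0.262 = 0.286783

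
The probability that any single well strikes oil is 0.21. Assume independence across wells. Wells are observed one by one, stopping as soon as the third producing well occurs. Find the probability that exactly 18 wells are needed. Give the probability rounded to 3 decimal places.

0.037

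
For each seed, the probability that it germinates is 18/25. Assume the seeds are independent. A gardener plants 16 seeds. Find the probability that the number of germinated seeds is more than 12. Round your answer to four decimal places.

X ~ Binomial(16, 0.72); P(X ≥ 13) = Σ C(16,k) p^k (1−p)^(16−k) over k:
  k=13: C(16,13)·0.72^13·0.28^3 = 0.171785
  k=14: C(16,14)·0.72^14·0.28^2 = 0.094657
  k=15: C(16,15)·0.72^15·0.28^1 = 0.032454
  k=16: C(16,16)·0.72^16·0.28^0 = 0.005216
Total = 0.304111

0.3041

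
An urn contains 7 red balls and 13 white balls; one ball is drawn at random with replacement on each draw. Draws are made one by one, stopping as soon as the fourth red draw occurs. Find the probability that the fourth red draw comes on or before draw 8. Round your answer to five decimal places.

Finishing within 8 draws ⇔ at least 4 successes in the first 8. With X ~ Binomial(8, 0.35), P(Y ≤ 8) = 1 − P(X ≤ 3).
  k=0: C(8,0)·0.35^0·0.65^8 = 0.0318645
  k=1: C(8,1)·0.35^1·0.65^7 = 0.1372624
  k=2: C(8,2)·0.35^2·0.65^6 = 0.2586868
  k=3: C(8,3)·0.35^3·0.65^5 = 0.2785858
1 − 0.7063994 = 0.2936006

0.29360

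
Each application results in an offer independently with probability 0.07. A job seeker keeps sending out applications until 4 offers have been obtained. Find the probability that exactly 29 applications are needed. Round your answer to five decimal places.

0.01282

Y = trial on which the fourth success occurs; negative binomial, r=4, p=0.07.
P(Y=29) = C(28,3) · p^4 · (1−p)^25
= 3276 · 2.401e-05 · 0.16296 = 0.0128177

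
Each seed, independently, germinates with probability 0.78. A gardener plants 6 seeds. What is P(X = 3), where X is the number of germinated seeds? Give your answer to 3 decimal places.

X ~ Binomial(n=6, p=0.78).
P(X=3) = C(6,3) · p^3 · (1−p)^3
= 20 · 0.47455 · 0.010648 = 0.10106

0.101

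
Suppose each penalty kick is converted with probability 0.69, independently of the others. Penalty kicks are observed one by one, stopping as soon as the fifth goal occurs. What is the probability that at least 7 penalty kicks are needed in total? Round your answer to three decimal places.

Needing more than 6 penalty kicks ⇔ fewer than 5 successes in the first 6. With X ~ Binomial(6, 0.69), P(Y > 6) = P(X ≤ 4).
  k=0: C(6,0)·0.69^0·0.31^6 = 0.00089
  k=1: C(6,1)·0.69^1·0.31^5 = 0.01185
  k=2: C(6,2)·0.69^2·0.31^4 = 0.06595
  k=3: C(6,3)·0.69^3·0.31^3 = 0.19573
  k=4: C(6,4)·0.69^4·0.31^2 = 0.32675
P(X ≤ 4) = 0.60117

0.601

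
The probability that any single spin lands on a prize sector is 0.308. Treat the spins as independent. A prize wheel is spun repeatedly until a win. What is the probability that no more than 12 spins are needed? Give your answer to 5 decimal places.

Y = number of spins to the first success; geometric, p = 0.308.
P(Y ≤ 12) = 1 − (1−p)^12 = 1 − 0.0120579 = 0.9879421

0.98794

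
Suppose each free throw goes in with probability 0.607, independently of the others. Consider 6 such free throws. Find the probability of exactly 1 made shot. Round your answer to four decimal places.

0.0341

X ~ Binomial(n=6, p=0.607).
P(X=1) = C(6,1) · p^1 · (1−p)^5
= 6 · 0.607 · 0.0093748 = 0.034143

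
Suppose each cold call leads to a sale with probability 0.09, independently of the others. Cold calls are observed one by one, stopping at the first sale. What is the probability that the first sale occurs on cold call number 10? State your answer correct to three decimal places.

Geometric (trials to first success), p = 0.09.
P(Y = 10) = (1−p)^9 · p = 0.42793 · 0.09 = 0.03851

0.039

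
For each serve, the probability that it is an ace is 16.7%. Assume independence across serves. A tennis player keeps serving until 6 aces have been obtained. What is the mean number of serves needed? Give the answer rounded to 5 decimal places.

Y = total serves until the sixth success; negative binomial with r=6, p=0.167.
E[Y] = r / p = 6 / 0.167 = 35.9281437

35.92814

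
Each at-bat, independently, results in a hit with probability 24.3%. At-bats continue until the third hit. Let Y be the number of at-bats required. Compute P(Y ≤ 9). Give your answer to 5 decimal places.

Finishing within 9 at-bats ⇔ at least 3 successes in the first 9. With X ~ Binomial(9, 0.243), P(Y ≤ 9) = 1 − P(X ≤ 2).
  k=0: C(9,0)·0.243^0·0.757^9 = 0.0816325
  k=1: C(9,1)·0.243^1·0.757^8 = 0.2358391
  k=2: C(9,2)·0.243^2·0.757^7 = 0.3028212
1 − 0.6202927 = 0.3797073

0.37971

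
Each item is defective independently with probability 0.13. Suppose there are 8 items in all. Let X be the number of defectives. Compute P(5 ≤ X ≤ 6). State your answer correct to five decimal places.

0.00147

X ~ Binomial(8, 0.13); P(5 ≤ X ≤ 6) = Σ C(8,k) p^k (1−p)^(8−k) over k:
  k=5: C(8,5)·0.13^5·0.87^3 = 0.0013692
  k=6: C(8,6)·0.13^6·0.87^2 = 0.0001023
Total = 0.0014715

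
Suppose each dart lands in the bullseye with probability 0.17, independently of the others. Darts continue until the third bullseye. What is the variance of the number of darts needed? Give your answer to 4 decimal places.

86.1592

Y = total darts until the third success; negative binomial with r=3, p=0.17.
Var(Y) = r(1−p)/p² = 3·0.83 / 0.17² = 86.159170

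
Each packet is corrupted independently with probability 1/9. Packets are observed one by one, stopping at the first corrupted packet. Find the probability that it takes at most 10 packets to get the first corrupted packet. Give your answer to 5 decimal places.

0.69205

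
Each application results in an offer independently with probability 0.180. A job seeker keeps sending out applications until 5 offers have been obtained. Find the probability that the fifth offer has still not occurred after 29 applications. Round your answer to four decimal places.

Needing more than 29 applications ⇔ fewer than 5 successes in the first 29. With X ~ Binomial(29, 0.18), P(Y > 29) = P(X ≤ 4).
  k=0: C(29,0)·0.18^0·0.82^29 = 0.003167
  k=1: C(29,1)·0.18^1·0.82^28 = 0.020159
  k=2: C(29,2)·0.18^2·0.82^27 = 0.061951
  k=3: C(29,3)·0.18^3·0.82^26 = 0.122390
  k=4: C(29,4)·0.18^4·0.82^25 = 0.174630
P(X ≤ 4) = 0.382296

0.3823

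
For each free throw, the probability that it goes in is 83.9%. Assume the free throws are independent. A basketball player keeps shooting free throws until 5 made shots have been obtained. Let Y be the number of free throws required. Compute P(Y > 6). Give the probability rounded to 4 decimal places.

0.2496

Needing more than 6 free throws ⇔ fewer than 5 successes in the first 6. With X ~ Binomial(6, 0.839), P(Y > 6) = P(X ≤ 4).
  k=0: C(6,0)·0.839^0·0.161^6 = 0.000017
  k=1: C(6,1)·0.839^1·0.161^5 = 0.000545
  k=2: C(6,2)·0.839^2·0.161^4 = 0.007094
  k=3: C(6,3)·0.839^3·0.161^3 = 0.049294
  k=4: C(6,4)·0.839^4·0.161^2 = 0.192660
P(X ≤ 4) = 0.249610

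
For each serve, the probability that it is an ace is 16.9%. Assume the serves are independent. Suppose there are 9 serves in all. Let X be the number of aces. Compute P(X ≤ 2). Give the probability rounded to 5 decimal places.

X ~ Binomial(9, 0.169); P(X ≤ 2) = Σ C(9,k) p^k (1−p)^(9−k) over k:
  k=0: C(9,0)·0.169^0·0.831^9 = 0.1889771
  k=1: C(9,1)·0.169^1·0.831^8 = 0.3458895
  k=2: C(9,2)·0.169^2·0.831^7 = 0.2813734
Total = 0.8162401

0.81624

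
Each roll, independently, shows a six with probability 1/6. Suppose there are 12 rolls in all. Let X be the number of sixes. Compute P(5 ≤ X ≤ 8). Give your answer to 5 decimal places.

X ~ Binomial(12, 0.166667); P(5 ≤ X ≤ 8) = Σ C(12,k) p^k (1−p)^(12−k) over k:
  k=5: C(12,5)·0.166667^5·0.833333^7 = 0.0284250
  k=6: C(12,6)·0.166667^6·0.833333^6 = 0.0066325
  k=7: C(12,7)·0.166667^7·0.833333^5 = 0.0011370
  k=8: C(12,8)·0.166667^8·0.833333^4 = 0.0001421
Total = 0.0363366

0.03634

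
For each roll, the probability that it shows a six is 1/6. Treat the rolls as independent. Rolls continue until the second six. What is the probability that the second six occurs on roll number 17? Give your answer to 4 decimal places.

0.0288

Y = trial on which the second success occurs; negative binomial, r=2, p=0.166667.
P(Y=17) = C(16,1) · p^2 · (1−p)^15
= 16 · 0.027778 · 0.064905 = 0.028847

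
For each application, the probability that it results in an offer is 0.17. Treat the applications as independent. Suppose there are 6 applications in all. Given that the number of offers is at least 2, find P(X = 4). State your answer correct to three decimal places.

0.032

X ~ Binomial(6, 0.17). Want P(X=4 | X≥2) = P(X=4) / P(X≥2).
P(X=4) = C(6,4)·0.17^4·0.83^2 = 0.00863
P(X≥2) = 1 − 0.32694 − 0.40178 = 0.27128
Ratio = 0.00863 / 0.27128 = 0.03181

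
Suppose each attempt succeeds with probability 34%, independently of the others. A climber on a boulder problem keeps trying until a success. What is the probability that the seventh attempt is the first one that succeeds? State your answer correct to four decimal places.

0.0281

Geometric (trials to first success), p = 0.34.
P(Y = 7) = (1−p)^6 · p = 0.082654 · 0.34 = 0.028102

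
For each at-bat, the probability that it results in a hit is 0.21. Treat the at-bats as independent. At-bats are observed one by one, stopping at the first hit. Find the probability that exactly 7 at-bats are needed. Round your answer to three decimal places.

Geometric (trials to first success), p = 0.21.
P(Y = 7) = (1−p)^6 · p = 0.24309 · 0.21 = 0.05105

0.051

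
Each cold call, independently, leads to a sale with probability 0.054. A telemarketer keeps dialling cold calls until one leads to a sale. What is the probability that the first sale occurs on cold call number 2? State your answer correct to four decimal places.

0.0511

Geometric (trials to first success), p = 0.054.
P(Y = 2) = (1−p)^1 · p = 0.946 · 0.054 = 0.051084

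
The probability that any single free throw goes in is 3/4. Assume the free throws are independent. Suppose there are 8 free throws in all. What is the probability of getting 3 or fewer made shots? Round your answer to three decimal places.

0.027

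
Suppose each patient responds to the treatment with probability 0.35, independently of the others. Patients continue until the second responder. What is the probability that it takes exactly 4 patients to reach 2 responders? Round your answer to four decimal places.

Y = trial on which the second success occurs; negative binomial, r=2, p=0.35.
P(Y=4) = C(3,1) · p^2 · (1−p)^2
= 3 · 0.1225 · 0.4225 = 0.155269

0.1553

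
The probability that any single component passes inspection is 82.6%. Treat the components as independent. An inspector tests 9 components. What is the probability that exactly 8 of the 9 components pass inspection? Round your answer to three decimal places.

0.339

X ~ Binomial(n=9, p=0.826).
P(X=8) = C(9,8) · p^8 · (1−p)^1
= 9 · 0.21669 · 0.174 = 0.33934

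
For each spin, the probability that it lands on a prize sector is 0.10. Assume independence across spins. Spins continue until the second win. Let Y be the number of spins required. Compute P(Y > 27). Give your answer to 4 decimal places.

0.2326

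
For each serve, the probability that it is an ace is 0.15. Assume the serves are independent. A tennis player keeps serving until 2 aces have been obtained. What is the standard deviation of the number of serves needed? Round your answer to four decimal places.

Y = total serves until the second success; negative binomial with r=2, p=0.15.
SD(Y) = √[r(1−p)/p²] = √(75.555556) = 8.692270

8.6923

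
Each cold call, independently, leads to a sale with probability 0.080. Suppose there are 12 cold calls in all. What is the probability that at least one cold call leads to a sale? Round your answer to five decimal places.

P(at least one) = 1 − P(none) = 1 − (1 − 0.08)^12
= 1 − 0.3676664 = 0.6323336

0.63233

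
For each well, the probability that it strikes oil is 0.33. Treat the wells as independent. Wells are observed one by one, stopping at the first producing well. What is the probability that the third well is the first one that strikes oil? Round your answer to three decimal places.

0.148

Geometric (trials to first success), p = 0.33.
P(Y = 3) = (1−p)^2 · p = 0.4489 · 0.33 = 0.14814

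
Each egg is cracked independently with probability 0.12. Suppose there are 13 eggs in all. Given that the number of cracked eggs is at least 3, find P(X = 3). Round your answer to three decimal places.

0.693

X ~ Binomial(13, 0.12). Want P(X=3 | X≥3) = P(X=3) / P(X≥3).
P(X=3) = C(13,3)·0.12^3·0.88^10 = 0.13764
P(X≥3) = 1 − 0.18979 − 0.33645 − 0.27527 = 0.19849
Ratio = 0.13764 / 0.19849 = 0.69343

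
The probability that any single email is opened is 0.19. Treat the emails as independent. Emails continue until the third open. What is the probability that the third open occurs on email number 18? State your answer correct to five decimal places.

Y = trial on which the third success occurs; negative binomial, r=3, p=0.19.
P(Y=18) = C(17,2) · p^3 · (1−p)^15
= 136 · 0.006859 · 0.042391 = 0.0395435

0.03954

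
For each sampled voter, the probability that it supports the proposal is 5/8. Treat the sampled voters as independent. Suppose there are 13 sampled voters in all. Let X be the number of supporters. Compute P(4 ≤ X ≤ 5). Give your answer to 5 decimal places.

X ~ Binomial(13, 0.625); P(4 ≤ X ≤ 5) = Σ C(13,k) p^k (1−p)^(13−k) over k:
  k=4: C(13,4)·0.625^4·0.375^9 = 0.0159995
  k=5: C(13,5)·0.625^5·0.375^8 = 0.0479986
Total = 0.0639982

0.06400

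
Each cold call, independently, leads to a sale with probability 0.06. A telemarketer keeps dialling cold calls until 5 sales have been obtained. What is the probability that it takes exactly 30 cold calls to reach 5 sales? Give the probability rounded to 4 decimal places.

Y = trial on which the fifth success occurs; negative binomial, r=5, p=0.06.
P(Y=30) = C(29,4) · p^5 · (1−p)^25
= 23751 · 7.776e-07 · 0.21291 = 0.003932

0.0039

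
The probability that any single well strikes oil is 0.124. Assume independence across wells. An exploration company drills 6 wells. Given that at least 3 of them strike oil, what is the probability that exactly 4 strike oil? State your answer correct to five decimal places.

0.09544

X ~ Binomial(6, 0.124). Want P(X=4 | X≥3) = P(X=4) / P(X≥3).
P(X=4) = C(6,4)·0.124^4·0.876^2 = 0.0027214
P(X≥3) = 1 − 0.4518816 − 0.3837898 − 0.1358160 = 0.0285126
Ratio = 0.0027214 / 0.0285126 = 0.0954443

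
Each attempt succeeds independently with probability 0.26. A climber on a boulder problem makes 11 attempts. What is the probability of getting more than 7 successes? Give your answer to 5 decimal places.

X ~ Binomial(11, 0.26); P(X ≥ 8) = Σ C(11,k) p^k (1−p)^(11−k) over k:
  k=8: C(11,8)·0.26^8·0.74^3 = 0.0013963
  k=9: C(11,9)·0.26^9·0.74^2 = 0.0001635
  k=10: C(11,10)·0.26^10·0.74^1 = 0.0000115
  k=11: C(11,11)·0.26^11·0.74^0 = 0.0000004
Total = 0.0015716

0.00157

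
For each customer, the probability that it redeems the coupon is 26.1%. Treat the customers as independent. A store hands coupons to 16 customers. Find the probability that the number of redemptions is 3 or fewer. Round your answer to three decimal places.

0.366

X ~ Binomial(16, 0.261); P(X ≤ 3) = Σ C(16,k) p^k (1−p)^(16−k) over k:
  k=0: C(16,0)·0.261^0·0.739^16 = 0.00791
  k=1: C(16,1)·0.261^1·0.739^15 = 0.04471
  k=2: C(16,2)·0.261^2·0.739^14 = 0.11844
  k=3: C(16,3)·0.261^3·0.739^13 = 0.19520
Total = 0.36626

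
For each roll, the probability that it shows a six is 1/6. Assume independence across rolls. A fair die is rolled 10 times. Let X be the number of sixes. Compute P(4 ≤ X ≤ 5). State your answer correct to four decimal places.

X ~ Binomial(10, 0.166667); P(4 ≤ X ≤ 5) = Σ C(10,k) p^k (1−p)^(10−k) over k:
  k=4: C(10,4)·0.166667^4·0.833333^6 = 0.054266
  k=5: C(10,5)·0.166667^5·0.833333^5 = 0.013024
Total = 0.067290

0.0673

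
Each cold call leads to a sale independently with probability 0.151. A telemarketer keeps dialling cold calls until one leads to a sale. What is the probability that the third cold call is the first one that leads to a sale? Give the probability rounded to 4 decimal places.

0.1088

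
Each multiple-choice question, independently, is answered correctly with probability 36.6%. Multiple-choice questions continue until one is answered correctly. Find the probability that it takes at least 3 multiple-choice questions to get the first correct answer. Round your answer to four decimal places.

Y = number of multiple-choice questions to the first success; geometric, p = 0.366.
P(Y > 2) = P(first 2 all fail) = (1−p)^2 = 0.401956

0.4020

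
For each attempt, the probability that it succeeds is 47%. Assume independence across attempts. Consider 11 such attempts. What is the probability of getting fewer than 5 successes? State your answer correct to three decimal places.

0.346

X ~ Binomial(11, 0.47); P(X ≤ 4) = Σ C(11,k) p^k (1−p)^(11−k) over k:
  k=0: C(11,0)·0.47^0·0.53^11 = 0.00093
  k=1: C(11,1)·0.47^1·0.53^10 = 0.00904
  k=2: C(11,2)·0.47^2·0.53^9 = 0.04009
  k=3: C(11,3)·0.47^3·0.53^8 = 0.10666
  k=4: C(11,4)·0.47^4·0.53^7 = 0.18916
Total = 0.34588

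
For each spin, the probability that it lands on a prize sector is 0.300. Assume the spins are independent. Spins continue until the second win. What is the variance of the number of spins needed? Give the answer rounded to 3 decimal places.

15.556

Y = total spins until the second success; negative binomial with r=2, p=0.30.
Var(Y) = r(1−p)/p² = 2·0.70 / 0.30² = 15.55556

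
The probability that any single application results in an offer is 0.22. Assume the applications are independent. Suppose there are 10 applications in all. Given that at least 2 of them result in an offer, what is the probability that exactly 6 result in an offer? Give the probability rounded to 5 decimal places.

0.01293

X ~ Binomial(10, 0.22). Want P(X=6 | X≥2) = P(X=6) / P(X≥2).
P(X=6) = C(10,6)·0.22^6·0.78^4 = 0.0088132
P(X≥2) = 1 − 0.0833578 − 0.2351116 = 0.6815306
Ratio = 0.0088132 / 0.6815306 = 0.0129315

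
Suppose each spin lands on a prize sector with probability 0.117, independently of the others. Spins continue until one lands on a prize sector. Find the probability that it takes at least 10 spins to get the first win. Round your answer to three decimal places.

0.326

Y = number of spins to the first success; geometric, p = 0.117.
P(Y > 9) = P(first 9 all fail) = (1−p)^9 = 0.32632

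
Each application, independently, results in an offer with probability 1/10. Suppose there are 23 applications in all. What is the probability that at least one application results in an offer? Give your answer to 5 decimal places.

P(at least one) = 1 − P(none) = 1 − (1 − 0.10)^23
= 1 − 0.0886294 = 0.9113706

0.91137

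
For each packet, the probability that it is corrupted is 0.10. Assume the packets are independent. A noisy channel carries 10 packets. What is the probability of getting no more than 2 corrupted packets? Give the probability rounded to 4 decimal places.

0.9298

X ~ Binomial(10, 0.10); P(X ≤ 2) = Σ C(10,k) p^k (1−p)^(10−k) over k:
  k=0: C(10,0)·0.10^0·0.90^10 = 0.348678
  k=1: C(10,1)·0.10^1·0.90^9 = 0.387420
  k=2: C(10,2)·0.10^2·0.90^8 = 0.193710
Total = 0.929809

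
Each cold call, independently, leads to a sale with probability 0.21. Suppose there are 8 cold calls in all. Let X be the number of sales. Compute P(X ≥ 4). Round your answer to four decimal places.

X ~ Binomial(8, 0.21); P(X ≥ 4) = Σ C(8,k) p^k (1−p)^(8−k) over k:
  k=4: C(8,4)·0.21^4·0.79^4 = 0.053025
  k=5: C(8,5)·0.21^5·0.79^3 = 0.011276
  k=6: C(8,6)·0.21^6·0.79^2 = 0.001499
  k=7: C(8,7)·0.21^7·0.79^1 = 0.000114
  k=8: C(8,8)·0.21^8·0.79^0 = 0.000004
Total = 0.065918

0.0659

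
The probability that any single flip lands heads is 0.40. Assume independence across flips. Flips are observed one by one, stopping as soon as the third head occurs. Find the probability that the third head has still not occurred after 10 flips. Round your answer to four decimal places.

0.1673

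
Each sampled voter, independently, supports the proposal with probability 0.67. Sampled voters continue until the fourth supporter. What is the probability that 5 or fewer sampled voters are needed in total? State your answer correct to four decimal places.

Finishing within 5 sampled voters ⇔ at least 4 successes in the first 5. With X ~ Binomial(5, 0.67), P(Y ≤ 5) = 1 − P(X ≤ 3).
  k=0: C(5,0)·0.67^0·0.33^5 = 0.003914
  k=1: C(5,1)·0.67^1·0.33^4 = 0.039728
  k=2: C(5,2)·0.67^2·0.33^3 = 0.161321
  k=3: C(5,3)·0.67^3·0.33^2 = 0.327531
1 − 0.532494 = 0.467506

0.4675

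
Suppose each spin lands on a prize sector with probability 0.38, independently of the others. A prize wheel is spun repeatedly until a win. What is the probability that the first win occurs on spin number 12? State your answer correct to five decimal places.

0.00198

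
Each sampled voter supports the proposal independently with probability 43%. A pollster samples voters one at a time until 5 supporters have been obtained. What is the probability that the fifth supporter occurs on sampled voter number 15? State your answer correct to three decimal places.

Y = trial on which the fifth success occurs; negative binomial, r=5, p=0.43.
P(Y=15) = C(14,4) · p^5 · (1−p)^10
= 1001 · 0.014701 · 0.0036203 = 0.05328

0.053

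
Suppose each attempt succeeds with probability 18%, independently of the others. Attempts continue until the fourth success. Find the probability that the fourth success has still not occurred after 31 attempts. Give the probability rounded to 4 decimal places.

0.1656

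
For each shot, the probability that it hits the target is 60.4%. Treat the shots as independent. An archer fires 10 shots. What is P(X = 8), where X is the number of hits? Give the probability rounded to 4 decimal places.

0.1250

X ~ Binomial(n=10, p=0.604).
P(X=8) = C(10,8) · p^8 · (1−p)^2
= 45 · 0.017713 · 0.15682 = 0.124997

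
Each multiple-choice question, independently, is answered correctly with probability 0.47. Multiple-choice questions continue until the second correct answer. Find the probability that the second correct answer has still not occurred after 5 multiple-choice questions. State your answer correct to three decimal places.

0.227

Needing more than 5 multiple-choice questions ⇔ fewer than 2 successes in the first 5. With X ~ Binomial(5, 0.47), P(Y > 5) = P(X ≤ 1).
  k=0: C(5,0)·0.47^0·0.53^5 = 0.04182
  k=1: C(5,1)·0.47^1·0.53^4 = 0.18543
P(X ≤ 1) = 0.22725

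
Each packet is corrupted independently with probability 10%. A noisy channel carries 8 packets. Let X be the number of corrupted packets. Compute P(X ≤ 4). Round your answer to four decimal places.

0.9996

X ~ Binomial(8, 0.10); P(X ≤ 4) = Σ C(8,k) p^k (1−p)^(8−k) over k:
  k=0: C(8,0)·0.10^0·0.90^8 = 0.430467
  k=1: C(8,1)·0.10^1·0.90^7 = 0.382638
  k=2: C(8,2)·0.10^2·0.90^6 = 0.148803
  k=3: C(8,3)·0.10^3·0.90^5 = 0.033067
  k=4: C(8,4)·0.10^4·0.90^4 = 0.004593
Total = 0.999568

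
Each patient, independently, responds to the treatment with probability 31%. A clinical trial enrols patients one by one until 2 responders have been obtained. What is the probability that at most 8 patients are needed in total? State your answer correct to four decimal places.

Finishing within 8 patients ⇔ at least 2 successes in the first 8. With X ~ Binomial(8, 0.31), P(Y ≤ 8) = 1 − P(X ≤ 1).
  k=0: C(8,0)·0.31^0·0.69^8 = 0.051380
  k=1: C(8,1)·0.31^1·0.69^7 = 0.184670
1 − 0.236049 = 0.763951

0.7640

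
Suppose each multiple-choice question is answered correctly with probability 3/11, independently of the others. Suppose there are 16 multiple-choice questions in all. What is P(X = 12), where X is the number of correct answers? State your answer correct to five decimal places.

0.00009

X ~ Binomial(n=16, p=0.272727).
P(X=12) = C(16,12) · p^12 · (1−p)^4
= 1820 · 1.6933e-07 · 0.27976 = 0.0000862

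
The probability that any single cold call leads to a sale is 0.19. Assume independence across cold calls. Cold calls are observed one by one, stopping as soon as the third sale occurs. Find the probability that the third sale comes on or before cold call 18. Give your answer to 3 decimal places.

Finishing within 18 cold calls ⇔ at least 3 successes in the first 18. With X ~ Binomial(18, 0.19), P(Y ≤ 18) = 1 − P(X ≤ 2).
  k=0: C(18,0)·0.19^0·0.81^18 = 0.02253
  k=1: C(18,1)·0.19^1·0.81^17 = 0.09512
  k=2: C(18,2)·0.19^2·0.81^16 = 0.18965
1 − 0.30730 = 0.69270

0.693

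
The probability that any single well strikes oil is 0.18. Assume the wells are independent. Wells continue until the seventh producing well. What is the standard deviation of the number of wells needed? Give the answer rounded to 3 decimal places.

13.310

Y = total wells until the seventh success; negative binomial with r=7, p=0.18.
SD(Y) = √[r(1−p)/p²] = √(177.16049) = 13.31017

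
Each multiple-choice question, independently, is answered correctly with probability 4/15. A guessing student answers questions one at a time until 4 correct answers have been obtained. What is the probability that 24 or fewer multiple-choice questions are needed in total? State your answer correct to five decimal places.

Finishing within 24 multiple-choice questions ⇔ at least 4 successes in the first 24. With X ~ Binomial(24, 0.266667), P(Y ≤ 24) = 1 − P(X ≤ 3).
  k=0: C(24,0)·0.266667^0·0.733333^24 = 0.0005851
  k=1: C(24,1)·0.266667^1·0.733333^23 = 0.0051064
  k=2: C(24,2)·0.266667^2·0.733333^22 = 0.0213539
  k=3: C(24,3)·0.266667^3·0.733333^21 = 0.0569438
1 − 0.0839892 = 0.9160108

0.91601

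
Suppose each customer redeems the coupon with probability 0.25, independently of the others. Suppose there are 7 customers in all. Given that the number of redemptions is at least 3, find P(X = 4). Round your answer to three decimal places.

0.237

X ~ Binomial(7, 0.25). Want P(X=4 | X≥3) = P(X=4) / P(X≥3).
P(X=4) = C(7,4)·0.25^4·0.75^3 = 0.05768
P(X≥3) = 1 − 0.13348 − 0.31146 − 0.31146 = 0.24359
Ratio = 0.05768 / 0.24359 = 0.23678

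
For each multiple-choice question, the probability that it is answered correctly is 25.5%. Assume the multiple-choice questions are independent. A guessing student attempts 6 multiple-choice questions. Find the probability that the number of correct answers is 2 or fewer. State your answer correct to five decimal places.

X ~ Binomial(6, 0.255); P(X ≤ 2) = Σ C(6,k) p^k (1−p)^(6−k) over k:
  k=0: C(6,0)·0.255^0·0.745^6 = 0.1709770
  k=1: C(6,1)·0.255^1·0.745^5 = 0.3511339
  k=2: C(6,2)·0.255^2·0.745^4 = 0.3004670
Total = 0.8225779

0.82258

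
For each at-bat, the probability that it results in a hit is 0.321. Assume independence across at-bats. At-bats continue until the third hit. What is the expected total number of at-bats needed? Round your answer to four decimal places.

9.3458

Y = total at-bats until the third success; negative binomial with r=3, p=0.321.
E[Y] = r / p = 3 / 0.321 = 9.345794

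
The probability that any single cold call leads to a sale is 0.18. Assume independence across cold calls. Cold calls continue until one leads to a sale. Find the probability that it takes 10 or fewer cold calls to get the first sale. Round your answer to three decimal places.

0.863

Y = number of cold calls to the first success; geometric, p = 0.18.
P(Y ≤ 10) = 1 − (1−p)^10 = 1 − 0.13745 = 0.86255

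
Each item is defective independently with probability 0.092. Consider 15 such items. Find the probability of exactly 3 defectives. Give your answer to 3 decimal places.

X ~ Binomial(n=15, p=0.092).
P(X=3) = C(15,3) · p^3 · (1−p)^12
= 455 · 0.00077869 · 0.31407 = 0.11128

0.111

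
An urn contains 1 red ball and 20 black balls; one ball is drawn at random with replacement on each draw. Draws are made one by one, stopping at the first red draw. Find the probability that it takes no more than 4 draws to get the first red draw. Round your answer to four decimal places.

Y = number of draws to the first success; geometric, p = 0.047619.
P(Y ≤ 4) = 1 − (1−p)^4 = 1 − 0.822702 = 0.177298

0.1773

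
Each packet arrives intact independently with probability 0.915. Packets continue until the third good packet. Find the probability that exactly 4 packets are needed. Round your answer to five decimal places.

0.19535

Y = trial on which the third success occurs; negative binomial, r=3, p=0.915.
P(Y=4) = C(3,2) · p^3 · (1−p)^1
= 3 · 0.76606 · 0.085 = 0.1953455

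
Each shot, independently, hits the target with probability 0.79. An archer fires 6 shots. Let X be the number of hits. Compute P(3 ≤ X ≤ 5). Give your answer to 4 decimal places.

X ~ Binomial(6, 0.79); P(3 ≤ X ≤ 5) = Σ C(6,k) p^k (1−p)^(6−k) over k:
  k=3: C(6,3)·0.79^3·0.21^3 = 0.091321
  k=4: C(6,4)·0.79^4·0.21^2 = 0.257655
  k=5: C(6,5)·0.79^5·0.21^1 = 0.387709
Total = 0.736685

0.7367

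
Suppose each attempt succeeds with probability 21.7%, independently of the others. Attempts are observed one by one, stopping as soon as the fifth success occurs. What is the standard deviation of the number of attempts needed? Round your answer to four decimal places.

9.1181

Y = total attempts until the fifth success; negative binomial with r=5, p=0.217.
SD(Y) = √[r(1−p)/p²] = √(83.140436) = 9.118138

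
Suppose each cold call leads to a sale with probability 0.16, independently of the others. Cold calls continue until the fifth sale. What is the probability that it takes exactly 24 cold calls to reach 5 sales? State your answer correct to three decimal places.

0.034

Y = trial on which the fifth success occurs; negative binomial, r=5, p=0.16.
P(Y=24) = C(23,4) · p^5 · (1−p)^19
= 8855 · 0.00010486 · 0.036417 = 0.03381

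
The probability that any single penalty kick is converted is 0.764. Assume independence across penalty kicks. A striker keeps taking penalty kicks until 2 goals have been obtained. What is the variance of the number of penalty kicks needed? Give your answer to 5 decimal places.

0.80864

Y = total penalty kicks until the second success; negative binomial with r=2, p=0.764.
Var(Y) = r(1−p)/p² = 2·0.236 / 0.764² = 0.8086401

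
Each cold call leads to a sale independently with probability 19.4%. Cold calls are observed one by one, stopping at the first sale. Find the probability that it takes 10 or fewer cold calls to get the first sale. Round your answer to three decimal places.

0.884

Y = number of cold calls to the first success; geometric, p = 0.194.
P(Y ≤ 10) = 1 − (1−p)^10 = 1 − 0.11570 = 0.88430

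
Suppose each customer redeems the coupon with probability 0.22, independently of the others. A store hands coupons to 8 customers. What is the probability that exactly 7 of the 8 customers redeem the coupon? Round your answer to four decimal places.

0.0002

X ~ Binomial(n=8, p=0.22).
P(X=7) = C(8,7) · p^7 · (1−p)^1
= 8 · 2.4944e-05 · 0.78 = 0.000156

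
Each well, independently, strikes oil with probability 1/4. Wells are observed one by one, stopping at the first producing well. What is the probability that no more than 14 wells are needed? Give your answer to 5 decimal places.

Y = number of wells to the first success; geometric, p = 0.25.
P(Y ≤ 14) = 1 − (1−p)^14 = 1 − 0.0178179 = 0.9821821

0.98218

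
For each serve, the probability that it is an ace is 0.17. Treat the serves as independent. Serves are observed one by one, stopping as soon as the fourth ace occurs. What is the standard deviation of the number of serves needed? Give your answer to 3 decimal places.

10.718

Y = total serves until the fourth success; negative binomial with r=4, p=0.17.
SD(Y) = √[r(1−p)/p²] = √(114.87889) = 10.71816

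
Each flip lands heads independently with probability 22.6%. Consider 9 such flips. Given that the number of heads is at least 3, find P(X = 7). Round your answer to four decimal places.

0.0020

X ~ Binomial(9, 0.226). Want P(X=7 | X≥3) = P(X=7) / P(X≥3).
P(X=7) = C(9,7)·0.226^7·0.774^2 = 0.000649
P(X≥3) = 1 − 0.099694 − 0.261986 − 0.305989 = 0.332331
Ratio = 0.000649 / 0.332331 = 0.001954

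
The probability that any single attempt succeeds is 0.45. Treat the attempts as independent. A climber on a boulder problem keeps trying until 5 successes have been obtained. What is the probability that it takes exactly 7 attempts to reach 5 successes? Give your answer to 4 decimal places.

0.0837

Y = trial on which the fifth success occurs; negative binomial, r=5, p=0.45.
P(Y=7) = C(6,4) · p^5 · (1−p)^2
= 15 · 0.018453 · 0.3025 = 0.083730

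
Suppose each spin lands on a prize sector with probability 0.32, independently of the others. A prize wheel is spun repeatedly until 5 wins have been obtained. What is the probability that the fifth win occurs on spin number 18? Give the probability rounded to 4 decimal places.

0.0531

Y = trial on which the fifth success occurs; negative binomial, r=5, p=0.32.
P(Y=18) = C(17,4) · p^5 · (1−p)^13
= 2380 · 0.0033554 · 0.0066468 = 0.053081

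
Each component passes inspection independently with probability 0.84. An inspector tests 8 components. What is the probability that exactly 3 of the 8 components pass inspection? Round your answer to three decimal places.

X ~ Binomial(n=8, p=0.84).
P(X=3) = C(8,3) · p^3 · (1−p)^5
= 56 · 0.5927 · 0.00010486 = 0.00348

0.003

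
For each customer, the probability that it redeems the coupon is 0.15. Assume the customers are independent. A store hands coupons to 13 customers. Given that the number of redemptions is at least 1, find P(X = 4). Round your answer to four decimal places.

0.0954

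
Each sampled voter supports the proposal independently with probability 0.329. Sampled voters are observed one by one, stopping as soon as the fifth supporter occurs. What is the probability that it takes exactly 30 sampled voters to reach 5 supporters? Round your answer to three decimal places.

0.004

Y = trial on which the fifth success occurs; negative binomial, r=5, p=0.329.
P(Y=30) = C(29,4) · p^5 · (1−p)^25
= 23751 · 0.0038546 · 4.6565e-05 = 0.00426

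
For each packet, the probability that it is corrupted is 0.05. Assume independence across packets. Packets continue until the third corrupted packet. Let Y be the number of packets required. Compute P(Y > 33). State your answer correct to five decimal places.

Needing more than 33 packets ⇔ fewer than 3 successes in the first 33. With X ~ Binomial(33, 0.05), P(Y > 33) = P(X ≤ 2).
  k=0: C(33,0)·0.05^0·0.95^33 = 0.1840259
  k=1: C(33,1)·0.05^1·0.95^32 = 0.3196239
  k=2: C(33,2)·0.05^2·0.95^31 = 0.2691570
P(X ≤ 2) = 0.7728069

0.77281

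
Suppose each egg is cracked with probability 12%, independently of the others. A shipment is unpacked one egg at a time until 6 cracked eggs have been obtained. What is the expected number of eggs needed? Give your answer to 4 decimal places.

Y = total eggs until the sixth success; negative binomial with r=6, p=0.12.
E[Y] = r / p = 6 / 0.12 = 50.000000

50.0000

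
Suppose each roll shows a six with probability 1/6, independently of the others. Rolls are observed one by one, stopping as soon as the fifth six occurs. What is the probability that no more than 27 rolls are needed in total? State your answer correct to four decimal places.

Finishing within 27 rolls ⇔ at least 5 successes in the first 27. With X ~ Binomial(27, 0.166667), P(Y ≤ 27) = 1 − P(X ≤ 4).
  k=0: C(27,0)·0.166667^0·0.833333^27 = 0.007280
  k=1: C(27,1)·0.166667^1·0.833333^26 = 0.039310
  k=2: C(27,2)·0.166667^2·0.833333^25 = 0.102205
  k=3: C(27,3)·0.166667^3·0.833333^24 = 0.170342
  k=4: C(27,4)·0.166667^4·0.833333^23 = 0.204411
1 − 0.523547 = 0.476453

0.4765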